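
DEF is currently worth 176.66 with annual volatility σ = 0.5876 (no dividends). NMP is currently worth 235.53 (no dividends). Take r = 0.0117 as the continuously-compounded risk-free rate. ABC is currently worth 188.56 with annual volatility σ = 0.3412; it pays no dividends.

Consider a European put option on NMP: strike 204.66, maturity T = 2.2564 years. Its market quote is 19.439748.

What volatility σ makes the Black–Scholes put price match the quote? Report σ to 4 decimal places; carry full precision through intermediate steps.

At σ = 0.2677 the Black–Scholes value reproduces the quote:
σ√T = 0.2677·√2.2564 = 0.402121
d₁ = (ln(S/K) + (r+σ²/2)T) / (σ√T) = (ln(235.53/204.66) + (0.0117+0.2677²/2)·2.2564) / 0.402121 = (0.140488 + 0.107250) / 0.402121 = 0.616080
d₂ = d₁ − σ√T = 0.616080 − 0.402121 = 0.213960
e^{−rT} = 0.973946
N(−d₁) = 0.268921,  N(−d₂) = 0.415289
V = K·e^{−rT}·N(−d₂) − S·N(−d₁) = 82.778655 − 63.338907 = 19.439748 (equal to the quote); since ∂V/∂σ > 0 for all σ, the implied volatility is unique

sigma = 0.2677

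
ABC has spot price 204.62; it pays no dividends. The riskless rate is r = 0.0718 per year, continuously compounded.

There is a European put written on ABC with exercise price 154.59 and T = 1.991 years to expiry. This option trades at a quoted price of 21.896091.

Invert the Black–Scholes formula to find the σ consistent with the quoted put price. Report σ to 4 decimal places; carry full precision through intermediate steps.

sigma = 0.5385

At σ = 0.5385 the Black–Scholes value reproduces the quote:
σ√T = 0.5385·√1.991 = 0.759839
d₁ = (ln(S/K) + (r+σ²/2)T) / (σ√T) = (ln(204.62/154.59) + (0.0718+0.5385²/2)·1.991) / 0.759839 = (0.280378 + 0.431631) / 0.759839 = 0.937053
d₂ = d₁ − σ√T = 0.937053 − 0.759839 = 0.177215
e^{−rT} = 0.866794
N(−d₁) = 0.174366,  N(−d₂) = 0.429670
V = K·e^{−rT}·N(−d₂) − S·N(−d₁) = 57.574772 − 35.678681 = 21.896091 (the observed quote) — the price is monotone increasing in volatility, hence this σ is the only solution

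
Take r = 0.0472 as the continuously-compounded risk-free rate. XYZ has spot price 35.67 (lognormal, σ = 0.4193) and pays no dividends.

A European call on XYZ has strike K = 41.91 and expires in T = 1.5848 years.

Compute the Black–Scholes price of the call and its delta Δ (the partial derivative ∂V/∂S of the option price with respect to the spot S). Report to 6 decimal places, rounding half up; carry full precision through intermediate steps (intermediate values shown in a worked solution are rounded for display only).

price = 6.251840
Δ = 0.539916

σ√T = 0.4193·√1.5848 = 0.527852
d₁ = (ln(S/K) + (r+σ²/2)T) / (σ√T) = (ln(35.67/41.91) + (0.0472+0.4193²/2)·1.5848) / 0.527852 = (-0.161214 + 0.214116) / 0.527852 = 0.100221
d₂ = d₁ − σ√T = 0.100221 − 0.527852 = -0.427631
e^{−rT} = 0.927927
N(d₁) = 0.539916,  N(d₂) = 0.334460
Call price V = S·N(d₁) − K·e^{−rT}·N(d₂) = 19.258790 − 13.006950 = 6.251840
Δ = N(d₁) = 0.539916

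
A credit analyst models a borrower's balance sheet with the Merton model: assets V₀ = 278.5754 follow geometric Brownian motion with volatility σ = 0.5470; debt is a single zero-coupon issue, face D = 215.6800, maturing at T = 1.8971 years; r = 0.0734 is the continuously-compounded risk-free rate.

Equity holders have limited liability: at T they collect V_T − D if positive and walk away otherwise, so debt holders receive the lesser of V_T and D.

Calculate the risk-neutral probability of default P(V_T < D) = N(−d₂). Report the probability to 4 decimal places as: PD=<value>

PD=0.4413

Equity is a call on the firm's assets struck at D = 215.6800:
d₁ = [ln(V₀/D) + (r + σ²/2)T] / (σ√T)
   = [ln(278.5754/215.6800) + (0.0734 + 0.5·0.5470²)·1.8971] / (0.5470·√1.8971)
   = [0.255893 + 0.423062] / 0.753412 = 0.901173
d₂ = d₁ − σ√T = 0.901173 − 0.753412 = 0.147762
risk-neutral PD = N(−d₂) = N(-0.147762) = 0.441265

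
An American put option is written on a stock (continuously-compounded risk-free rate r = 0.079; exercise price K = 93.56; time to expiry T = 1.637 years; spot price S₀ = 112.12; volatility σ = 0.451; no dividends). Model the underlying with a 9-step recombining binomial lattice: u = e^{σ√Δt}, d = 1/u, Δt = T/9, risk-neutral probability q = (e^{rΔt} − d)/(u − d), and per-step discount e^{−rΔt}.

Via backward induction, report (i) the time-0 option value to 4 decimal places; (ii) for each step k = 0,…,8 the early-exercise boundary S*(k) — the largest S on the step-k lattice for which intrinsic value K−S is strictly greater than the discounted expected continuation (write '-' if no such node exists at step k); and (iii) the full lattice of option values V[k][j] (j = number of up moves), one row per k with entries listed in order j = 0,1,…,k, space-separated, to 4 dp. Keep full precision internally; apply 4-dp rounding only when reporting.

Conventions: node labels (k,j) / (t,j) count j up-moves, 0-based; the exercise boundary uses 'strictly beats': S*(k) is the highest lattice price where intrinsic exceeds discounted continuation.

price = 10.7527
boundary = - - - - 51.9453 62.9623 51.9453 62.9623 76.3159
tree:
10.7527
15.7925 5.8138
22.5571 9.2033 2.4500
31.2011 14.2075 4.2556 0.6391
41.6147 21.2613 7.2699 1.2372 0.0342
50.7039 30.5977 12.1512 2.3933 0.0679 0.0000
58.2028 41.6147 19.7097 4.6262 0.1349 0.0000 0.0000
64.3895 50.7039 30.5977 8.9353 0.2681 0.0000 0.0000 0.0000
69.4937 58.2028 41.6147 17.2441 0.5327 0.0000 0.0000 0.0000 0.0000
73.7047 64.3895 50.7039 30.5977 1.0585 0.0000 0.0000 0.0000 0.0000 0.0000

Δt=0.18189, u=1.21209, d=0.82502, q=0.48945, disc=e^(-rΔt)=0.98573
k=9 terminal: V=max(K-S,0) → 73.7047 64.3895 50.7039 30.5977 1.0585 0.0000 0.0000 0.0000 0.0000 0.0000
k=8: j=0 S=24.0663 intr=69.4937 cont=68.1589 V=69.4937[EX]; j=1 S=35.3572 intr=58.2028 cont=56.8680 V=58.2028[EX]; j=2 S=51.9453 intr=41.6147 cont=40.2799 V=41.6147[EX]; j=3 S=76.3159 intr=17.2441 cont=15.9094 V=17.2441[EX]; j=4 S=112.1200 intr=0.0000 cont=0.5327 V=0.5327[hold]; j=5 S=164.7219 intr=0.0000 cont=0.0000 V=0.0000[hold]; j=6 S=242.0024 intr=0.0000 cont=0.0000 V=0.0000[hold]; j=7 S=355.5395 intr=0.0000 cont=0.0000 V=0.0000[hold]; j=8 S=522.3434 intr=0.0000 cont=0.0000 V=0.0000[hold]  S*(8)=76.3159
k=7: j=0 S=29.1705 intr=64.3895 cont=63.0547 V=64.3895[EX]; j=1 S=42.8561 intr=50.7039 cont=49.3691 V=50.7039[EX]; j=2 S=62.9623 intr=30.5977 cont=29.2629 V=30.5977[EX]; j=3 S=92.5015 intr=1.0585 cont=8.9353 V=8.9353[hold]; j=4 S=135.8993 intr=0.0000 cont=0.2681 V=0.2681[hold]; j=5 S=199.6574 intr=0.0000 cont=0.0000 V=0.0000[hold]; j=6 S=293.3281 intr=0.0000 cont=0.0000 V=0.0000[hold]; j=7 S=430.9451 intr=0.0000 cont=0.0000 V=0.0000[hold]  S*(7)=62.9623
k=6: j=0 S=35.3572 intr=58.2028 cont=56.8680 V=58.2028[EX]; j=1 S=51.9453 intr=41.6147 cont=40.2799 V=41.6147[EX]; j=2 S=76.3159 intr=17.2441 cont=19.7097 V=19.7097[hold]; j=3 S=112.1200 intr=0.0000 cont=4.6262 V=4.6262[hold]; j=4 S=164.7219 intr=0.0000 cont=0.1349 V=0.1349[hold]; j=5 S=242.0024 intr=0.0000 cont=0.0000 V=0.0000[hold]; j=6 S=355.5395 intr=0.0000 cont=0.0000 V=0.0000[hold]  S*(6)=51.9453
k=5: j=0 S=42.8561 intr=50.7039 cont=49.3691 V=50.7039[EX]; j=1 S=62.9623 intr=30.5977 cont=30.4525 V=30.5977[EX]; j=2 S=92.5015 intr=1.0585 cont=12.1512 V=12.1512[hold]; j=3 S=135.8993 intr=0.0000 cont=2.3933 V=2.3933[hold]; j=4 S=199.6574 intr=0.0000 cont=0.0679 V=0.0679[hold]; j=5 S=293.3281 intr=0.0000 cont=0.0000 V=0.0000[hold]  S*(5)=62.9623
k=4: j=0 S=51.9453 intr=41.6147 cont=40.2799 V=41.6147[EX]; j=1 S=76.3159 intr=17.2441 cont=21.2613 V=21.2613[hold]; j=2 S=112.1200 intr=0.0000 cont=7.2699 V=7.2699[hold]; j=3 S=164.7219 intr=0.0000 cont=1.2372 V=1.2372[hold]; j=4 S=242.0024 intr=0.0000 cont=0.0342 V=0.0342[hold]  S*(4)=51.9453
k=3: j=0 S=62.9623 intr=30.5977 cont=31.2011 V=31.2011[hold]; j=1 S=92.5015 intr=1.0585 cont=14.2075 V=14.2075[hold]; j=2 S=135.8993 intr=0.0000 cont=4.2556 V=4.2556[hold]; j=3 S=199.6574 intr=0.0000 cont=0.6391 V=0.6391[hold]  S*(3)=-
k=2: j=0 S=76.3159 intr=17.2441 cont=22.5571 V=22.5571[hold]; j=1 S=112.1200 intr=0.0000 cont=9.2033 V=9.2033[hold]; j=2 S=164.7219 intr=0.0000 cont=2.4500 V=2.4500[hold]  S*(2)=-
k=1: j=0 S=92.5015 intr=1.0585 cont=15.7925 V=15.7925[hold]; j=1 S=135.8993 intr=0.0000 cont=5.8138 V=5.8138[hold]  S*(1)=-
k=0: j=0 S=112.1200 intr=0.0000 cont=10.7527 V=10.7527[hold]  S*(0)=-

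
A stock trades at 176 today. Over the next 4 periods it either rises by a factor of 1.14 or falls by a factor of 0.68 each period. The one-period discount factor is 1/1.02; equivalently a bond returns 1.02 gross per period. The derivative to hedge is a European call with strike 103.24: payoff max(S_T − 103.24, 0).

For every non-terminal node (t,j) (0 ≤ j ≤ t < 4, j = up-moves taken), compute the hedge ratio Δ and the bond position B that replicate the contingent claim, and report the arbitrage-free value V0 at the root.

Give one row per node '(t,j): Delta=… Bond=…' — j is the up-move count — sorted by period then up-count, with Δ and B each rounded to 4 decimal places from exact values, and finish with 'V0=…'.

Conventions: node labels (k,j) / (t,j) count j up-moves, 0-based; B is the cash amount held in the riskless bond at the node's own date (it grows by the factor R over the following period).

(0,0): Delta=0.9242 Bond=-79.8123
(1,0): Delta=0.6994 Bond=-54.5045
(1,1): Delta=0.9715 Bond=-90.9041
(2,0): Delta=0.0489 Bond=-2.6513
(2,1): Delta=0.8364 Bond=-74.2805
(2,2): Delta=1.0000 Bond=-99.2311
(3,0): Delta=0.0000 Bond=0.0000
(3,1): Delta=0.0592 Bond=-3.6588
(3,2): Delta=1.0000 Bond=-101.2157
(3,3): Delta=1.0000 Bond=-101.2157
V0=82.8499

Under the risk-neutral measure, an up-move has probability p* = (R−d)/(u−d) = 0.7391 and values discount at R = 1.02.
At maturity the claim pays: V(4,0)=0.0000, V(4,1)=0.0000, V(4,2)=2.5246, V(4,3)=74.0712, V(4,4)=194.0170
  t=3,j=0: stock 55.3400 → up 63.0876 (V=0.0000), down 37.6312 (V=0.0000). Price 0.0000; hedge Δ=0.0000, bond B=0.0000.
  t=3,j=1: stock 92.7759 → up 105.7646 (V=2.5246), down 63.0876 (V=0.0000). Price 1.8294; hedge Δ=0.0592, bond B=-3.6588.
  t=3,j=2: stock 155.5361 → up 177.3112 (V=74.0712), down 105.7646 (V=2.5246). Price 54.3204; hedge Δ=1.0000, bond B=-101.2157.
  t=3,j=3: stock 260.7517 → up 297.2570 (V=194.0170), down 177.3112 (V=74.0712). Price 159.5361; hedge Δ=1.0000, bond B=-101.2157.
  t=2,j=0: stock 81.3824 → up 92.7759 (V=1.8294), down 55.3400 (V=0.0000). Price 1.3256; hedge Δ=0.0489, bond B=-2.6513.
  t=2,j=1: stock 136.4352 → up 155.5361 (V=54.3204), down 92.7759 (V=1.8294). Price 39.8305; hedge Δ=0.8364, bond B=-74.2805.
  t=2,j=2: stock 228.7296 → up 260.7517 (V=159.5361), down 155.5361 (V=54.3204). Price 129.4985; hedge Δ=1.0000, bond B=-99.2311.
  t=1,j=0: stock 119.6800 → up 136.4352 (V=39.8305), down 81.3824 (V=1.3256). Price 29.2017; hedge Δ=0.6994, bond B=-54.5045.
  t=1,j=1: stock 200.6400 → up 228.7296 (V=129.4985), down 136.4352 (V=39.8305). Price 104.0264; hedge Δ=0.9715, bond B=-90.9041.
  t=0,j=0: stock 176.0000 → up 200.6400 (V=104.0264), down 119.6800 (V=29.2017). Price 82.8499; hedge Δ=0.9242, bond B=-79.8123.
Sanity check at the root: Δ(0,0)·S0 + B(0,0) reproduces V0 = 82.8499.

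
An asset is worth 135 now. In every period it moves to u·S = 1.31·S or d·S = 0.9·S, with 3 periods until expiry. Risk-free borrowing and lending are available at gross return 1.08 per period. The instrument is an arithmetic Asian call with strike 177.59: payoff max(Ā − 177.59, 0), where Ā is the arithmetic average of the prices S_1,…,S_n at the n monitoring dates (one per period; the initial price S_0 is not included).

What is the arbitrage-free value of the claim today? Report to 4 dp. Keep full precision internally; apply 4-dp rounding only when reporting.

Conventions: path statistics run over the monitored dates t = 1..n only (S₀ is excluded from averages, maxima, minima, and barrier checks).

Under the martingale measure an up-move has probability p* = 0.4390; value the claim as the probability-weighted average of per-path payoffs, discounted 3 periods at R = 1.08.
Enumerate all 2^3 = 8 price paths (U = up ×1.31, D = down ×0.9); each path with k up-moves has probability p*^k·(1−p*)^(3−k).
DDD: Ā=109.7550, payoff=0.0000, prob=0.176535
UDD: Ā=159.7545, payoff=0.0000, prob=0.138158
DUD: Ā=141.3045, payoff=0.0000, prob=0.138158
UUD: Ā=205.6765, payoff=28.0865, prob=0.108124
DDU: Ā=124.6995, payoff=0.0000, prob=0.138158
UDU: Ā=181.5070, payoff=3.9171, prob=0.108124
DUU: Ā=163.0571, payoff=0.0000, prob=0.108124
UUU: Ā=237.3386, payoff=59.7486, prob=0.084619
Price = Σ prob·payoff / R^3 = 8.516194 / 1.259712 = 6.7604

price = 6.7604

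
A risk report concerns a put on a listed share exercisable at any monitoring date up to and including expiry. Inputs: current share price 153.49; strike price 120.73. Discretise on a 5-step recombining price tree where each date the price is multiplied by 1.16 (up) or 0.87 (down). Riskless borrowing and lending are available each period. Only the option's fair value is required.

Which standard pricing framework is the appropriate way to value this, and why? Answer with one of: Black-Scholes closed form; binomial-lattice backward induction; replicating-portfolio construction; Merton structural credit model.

Key observation: the put (strike 120.73 on spot 153.49) is American-style on a 5-step discrete price model, so the early-exercise decision at every node requires stepwise backward valuation — a closed form cannot price the exercise right.

framework: binomial-lattice backward induction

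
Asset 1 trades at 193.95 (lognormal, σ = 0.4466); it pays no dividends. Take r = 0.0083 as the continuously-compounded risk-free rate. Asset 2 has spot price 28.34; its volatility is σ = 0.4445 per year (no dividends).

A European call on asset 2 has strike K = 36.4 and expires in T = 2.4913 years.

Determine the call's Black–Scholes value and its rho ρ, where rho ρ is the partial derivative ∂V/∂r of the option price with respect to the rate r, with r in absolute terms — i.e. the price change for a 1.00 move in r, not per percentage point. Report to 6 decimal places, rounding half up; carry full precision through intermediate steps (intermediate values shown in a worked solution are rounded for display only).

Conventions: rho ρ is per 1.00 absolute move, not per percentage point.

σ√T = 0.4445·√2.4913 = 0.701592
d₁ = (ln(S/K) + (r+σ²/2)T) / (σ√T) = (ln(28.34/36.4) + (0.0083+0.4445²/2)·2.4913) / 0.701592 = (-0.250295 + 0.266794) / 0.701592 = 0.023517
d₂ = d₁ − σ√T = 0.023517 − 0.701592 = -0.678076
e^{−rT} = 0.979535
N(d₁) = 0.509381,  N(d₂) = 0.248862
Call price V = S·N(d₁) − K·e^{−rT}·N(d₂) = 14.435855 − 8.873184 = 5.562671
ρ = K·T·e^{−rT}·N(d₂) = 22.105764

price = 5.562671
ρ = 22.105764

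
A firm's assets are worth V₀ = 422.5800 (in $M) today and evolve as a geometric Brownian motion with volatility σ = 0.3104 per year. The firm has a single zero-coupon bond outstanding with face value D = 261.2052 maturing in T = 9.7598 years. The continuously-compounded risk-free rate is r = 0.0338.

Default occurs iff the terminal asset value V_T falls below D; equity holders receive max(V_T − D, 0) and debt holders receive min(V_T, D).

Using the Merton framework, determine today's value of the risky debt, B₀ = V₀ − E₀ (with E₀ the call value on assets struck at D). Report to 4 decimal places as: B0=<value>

B0=159.0992

With assets at 422.5800 and a single debt payment of 261.2052 at 9.7598 years:
d₁ = [ln(V₀/D) + (r + σ²/2)T] / (σ√T)
   = [ln(422.5800/261.2052) + (0.0338 + 0.5·0.3104²)·9.7598] / (0.3104·√9.7598)
   = [0.481072 + 0.800051] / 0.969711 = 1.321140
d₂ = d₁ − σ√T = 1.321140 − 0.969711 = 0.351429
N(d₁) = 0.906773,  N(d₂) = 0.637367,  e^(−rT) = 0.719009
E₀ = V₀·N(d₁) − D·e^(−rT)·N(d₂)
   = 422.5800·0.906773 − 261.2052·0.719009·0.637367 = 263.480807
B₀ = V₀ − E₀ = 422.5800 − 263.480807 = 159.099193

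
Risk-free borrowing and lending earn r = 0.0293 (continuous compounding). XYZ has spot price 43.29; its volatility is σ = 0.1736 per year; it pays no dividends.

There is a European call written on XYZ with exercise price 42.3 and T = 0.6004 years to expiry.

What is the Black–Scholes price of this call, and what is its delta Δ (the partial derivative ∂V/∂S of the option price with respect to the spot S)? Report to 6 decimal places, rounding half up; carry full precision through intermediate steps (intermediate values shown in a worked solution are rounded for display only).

σ√T = 0.1736·√0.6004 = 0.134515
d₁ = (ln(S/K) + (r+σ²/2)T) / (σ√T) = (ln(43.29/42.3) + (0.0293+0.1736²/2)·0.6004) / 0.134515 = (0.023135 + 0.026639) / 0.134515 = 0.370022
d₂ = d₁ − σ√T = 0.370022 − 0.134515 = 0.235507
e^{−rT} = 0.982562
N(d₁) = 0.644317,  N(d₂) = 0.593092
Call price V = S·N(d₁) − K·e^{−rT}·N(d₂) = 27.892478 − 24.650330 = 3.242148
Δ = N(d₁) = 0.644317

price = 3.242148
Δ = 0.644317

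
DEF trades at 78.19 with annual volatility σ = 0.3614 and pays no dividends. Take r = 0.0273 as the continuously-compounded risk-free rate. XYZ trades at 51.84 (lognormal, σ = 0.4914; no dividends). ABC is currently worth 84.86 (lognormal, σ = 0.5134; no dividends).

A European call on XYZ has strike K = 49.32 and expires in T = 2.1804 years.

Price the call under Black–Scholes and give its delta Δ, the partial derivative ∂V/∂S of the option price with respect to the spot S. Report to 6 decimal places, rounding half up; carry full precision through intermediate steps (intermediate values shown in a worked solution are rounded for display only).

price = 16.758995
Δ = 0.696205

σ√T = 0.4914·√2.1804 = 0.725610
d₁ = (ln(S/K) + (r+σ²/2)T) / (σ√T) = (ln(51.84/49.32) + (0.0273+0.4914²/2)·2.1804) / 0.725610 = (0.049832 + 0.322780) / 0.725610 = 0.513516
d₂ = d₁ − σ√T = 0.513516 − 0.725610 = -0.212094
e^{−rT} = 0.942212
N(d₁) = 0.696205,  N(d₂) = 0.416017
Call price V = S·N(d₁) − K·e^{−rT}·N(d₂) = 36.091253 − 19.332258 = 16.758995
Δ = N(d₁) = 0.696205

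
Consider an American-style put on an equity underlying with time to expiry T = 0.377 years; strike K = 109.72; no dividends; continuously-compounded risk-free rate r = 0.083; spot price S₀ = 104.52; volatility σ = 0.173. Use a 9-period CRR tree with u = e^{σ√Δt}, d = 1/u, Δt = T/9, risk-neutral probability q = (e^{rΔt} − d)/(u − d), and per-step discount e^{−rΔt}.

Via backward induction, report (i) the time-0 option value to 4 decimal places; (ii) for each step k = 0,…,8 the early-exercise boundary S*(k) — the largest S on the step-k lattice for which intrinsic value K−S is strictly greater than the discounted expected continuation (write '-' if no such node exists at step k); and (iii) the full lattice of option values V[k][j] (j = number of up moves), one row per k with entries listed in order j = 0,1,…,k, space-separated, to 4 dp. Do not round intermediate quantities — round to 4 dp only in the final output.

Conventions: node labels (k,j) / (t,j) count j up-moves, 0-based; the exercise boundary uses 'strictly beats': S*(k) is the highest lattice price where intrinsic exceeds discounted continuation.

Δt=0.04189, u=1.03604, d=0.96521, q=0.54032, disc=e^(-rΔt)=0.99653
k=9 terminal: V=max(K-S,0) → 33.7217 28.1448 22.1585 15.7331 8.8360 1.4329 0.0000 0.0000 0.0000 0.0000
k=8: j=0 S=78.7374 intr=30.9826 cont=30.6018 V=30.9826[EX]; j=1 S=84.5154 intr=25.2046 cont=24.8238 V=25.2046[EX]; j=2 S=90.7173 intr=19.0027 cont=18.6219 V=19.0027[EX]; j=3 S=97.3744 intr=12.3456 cont=11.9648 V=12.3456[EX]; j=4 S=104.5200 intr=5.2000 cont=4.8192 V=5.2000[EX]; j=5 S=112.1900 intr=0.0000 cont=0.6564 V=0.6564[hold]; j=6 S=120.4228 intr=0.0000 cont=0.0000 V=0.0000[hold]; j=7 S=129.2597 intr=0.0000 cont=0.0000 V=0.0000[hold]; j=8 S=138.7451 intr=0.0000 cont=0.0000 V=0.0000[hold]  S*(8)=104.5200
k=7: j=0 S=81.5752 intr=28.1448 cont=27.7639 V=28.1448[EX]; j=1 S=87.5615 intr=22.1585 cont=21.7777 V=22.1585[EX]; j=2 S=93.9869 intr=15.7331 cont=15.3522 V=15.7331[EX]; j=3 S=100.8840 intr=8.8360 cont=8.4552 V=8.8360[EX]; j=4 S=108.2871 intr=1.4329 cont=2.7355 V=2.7355[hold]; j=5 S=116.2335 intr=0.0000 cont=0.3007 V=0.3007[hold]; j=6 S=124.7630 intr=0.0000 cont=0.0000 V=0.0000[hold]; j=7 S=133.9185 intr=0.0000 cont=0.0000 V=0.0000[hold]  S*(7)=100.8840
k=6: j=0 S=84.5154 intr=25.2046 cont=24.8238 V=25.2046[EX]; j=1 S=90.7173 intr=19.0027 cont=18.6219 V=19.0027[EX]; j=2 S=97.3744 intr=12.3456 cont=11.9648 V=12.3456[EX]; j=3 S=104.5200 intr=5.2000 cont=5.5205 V=5.5205[hold]; j=4 S=112.1900 intr=0.0000 cont=1.4150 V=1.4150[hold]; j=5 S=120.4228 intr=0.0000 cont=0.1377 V=0.1377[hold]; j=6 S=129.2597 intr=0.0000 cont=0.0000 V=0.0000[hold]  S*(6)=97.3744
k=5: j=0 S=87.5615 intr=22.1585 cont=21.7777 V=22.1585[EX]; j=1 S=93.9869 intr=15.7331 cont=15.3522 V=15.7331[EX]; j=2 S=100.8840 intr=8.8360 cont=8.6278 V=8.8360[EX]; j=3 S=108.2871 intr=1.4329 cont=3.2908 V=3.2908[hold]; j=4 S=116.2335 intr=0.0000 cont=0.7223 V=0.7223[hold]; j=5 S=124.7630 intr=0.0000 cont=0.0631 V=0.0631[hold]  S*(5)=100.8840
k=4: j=0 S=90.7173 intr=19.0027 cont=18.6219 V=19.0027[EX]; j=1 S=97.3744 intr=12.3456 cont=11.9648 V=12.3456[EX]; j=2 S=104.5200 intr=5.2000 cont=5.8195 V=5.8195[hold]; j=3 S=112.1900 intr=0.0000 cont=1.8964 V=1.8964[hold]; j=4 S=120.4228 intr=0.0000 cont=0.3649 V=0.3649[hold]  S*(4)=97.3744
k=3: j=0 S=93.9869 intr=15.7331 cont=15.3522 V=15.7331[EX]; j=1 S=100.8840 intr=8.8360 cont=8.7888 V=8.8360[EX]; j=2 S=108.2871 intr=1.4329 cont=3.6869 V=3.6869[hold]; j=3 S=116.2335 intr=0.0000 cont=1.0652 V=1.0652[hold]  S*(3)=100.8840
k=2: j=0 S=97.3744 intr=12.3456 cont=11.9648 V=12.3456[EX]; j=1 S=104.5200 intr=5.2000 cont=6.0329 V=6.0329[hold]; j=2 S=112.1900 intr=0.0000 cont=2.2625 V=2.2625[hold]  S*(2)=97.3744
k=1: j=0 S=100.8840 intr=8.8360 cont=8.9037 V=8.9037[hold]; j=1 S=108.2871 intr=1.4329 cont=3.9818 V=3.9818[hold]  S*(1)=-
k=0: j=0 S=104.5200 intr=5.2000 cont=6.2226 V=6.2226[hold]  S*(0)=-

price = 6.2226
boundary = - - 97.3744 100.8840 97.3744 100.8840 97.3744 100.8840 104.5200
tree:
6.2226
8.9037 3.9818
12.3456 6.0329 2.2625
15.7331 8.8360 3.6869 1.0652
19.0027 12.3456 5.8195 1.8964 0.3649
22.1585 15.7331 8.8360 3.2908 0.7223 0.0631
25.2046 19.0027 12.3456 5.5205 1.4150 0.1377 0.0000
28.1448 22.1585 15.7331 8.8360 2.7355 0.3007 0.0000 0.0000
30.9826 25.2046 19.0027 12.3456 5.2000 0.6564 0.0000 0.0000 0.0000
33.7217 28.1448 22.1585 15.7331 8.8360 1.4329 0.0000 0.0000 0.0000 0.0000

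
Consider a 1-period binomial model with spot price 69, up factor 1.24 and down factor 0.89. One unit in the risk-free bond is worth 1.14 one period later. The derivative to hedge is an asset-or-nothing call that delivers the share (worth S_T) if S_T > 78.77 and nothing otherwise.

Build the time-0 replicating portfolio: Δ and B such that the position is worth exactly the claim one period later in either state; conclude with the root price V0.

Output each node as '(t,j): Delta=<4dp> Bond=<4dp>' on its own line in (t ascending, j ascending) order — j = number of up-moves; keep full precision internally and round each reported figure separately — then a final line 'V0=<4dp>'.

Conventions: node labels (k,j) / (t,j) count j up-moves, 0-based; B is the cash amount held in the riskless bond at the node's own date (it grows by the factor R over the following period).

(0,0): Delta=3.5429 Bond=-190.8481
V0=53.6090

Since d<R<u, set p* = (R−d)/(u−d) = 0.7143; price each node as the discounted p*-expectation of its children.
Payoffs at expiry: V(1,0)=0.0000, V(1,1)=85.5600
(0,0): S=69.0000. Δ = (V_up−V_dn)/(S_up−S_dn) = (85.5600−0.0000)/(85.5600−61.4100) = 3.5429. V = [p*·85.5600 + (1−p*)·0.0000]/1.14 = 53.6090. B = V − Δ·S = -190.8481.
Verification: the root portfolio costs Δ(0,0)·S0 + B(0,0) = 53.6090, matching V0.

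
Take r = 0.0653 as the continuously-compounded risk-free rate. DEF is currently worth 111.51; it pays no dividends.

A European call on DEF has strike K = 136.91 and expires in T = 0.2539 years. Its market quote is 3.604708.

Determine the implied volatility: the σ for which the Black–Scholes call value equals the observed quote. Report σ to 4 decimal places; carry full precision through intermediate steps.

At σ = 0.4761 the Black–Scholes value reproduces the quote:
σ√T = 0.4761·√0.2539 = 0.239900
d₁ = (ln(S/K) + (r+σ²/2)T) / (σ√T) = (ln(111.51/136.91) + (0.0653+0.4761²/2)·0.2539) / 0.239900 = (-0.205210 + 0.045356) / 0.239900 = -0.666337
d₂ = d₁ − σ√T = -0.666337 − 0.239900 = -0.906236
e^{−rT} = 0.983557
N(d₁) = 0.252598,  N(d₂) = 0.182405
V = S·N(d₁) − K·e^{−rT}·N(d₂) = 28.167196 − 24.562488 = 3.604708 (matching the quote); vega is positive throughout, so no other σ reproduces this price

sigma = 0.4761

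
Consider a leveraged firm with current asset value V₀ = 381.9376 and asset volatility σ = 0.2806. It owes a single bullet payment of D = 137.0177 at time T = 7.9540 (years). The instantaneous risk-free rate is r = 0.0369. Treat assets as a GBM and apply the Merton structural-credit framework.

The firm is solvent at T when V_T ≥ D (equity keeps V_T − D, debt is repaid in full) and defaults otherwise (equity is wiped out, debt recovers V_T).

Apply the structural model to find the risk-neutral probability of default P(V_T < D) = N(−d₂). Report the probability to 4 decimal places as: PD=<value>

Work the structural quantities from V₀ = 381.9376 against face 137.0177:
d₁ = [ln(V₀/D) + (r + σ²/2)T] / (σ√T)
   = [ln(381.9376/137.0177) + (0.0369 + 0.5·0.2806²)·7.9540] / (0.2806·√7.9540)
   = [1.025147 + 0.606637] / 0.791372 = 2.061970
d₂ = d₁ − σ√T = 2.061970 − 0.791372 = 1.270598
risk-neutral PD = N(−d₂) = N(-1.270598) = 0.101936

PD=0.1019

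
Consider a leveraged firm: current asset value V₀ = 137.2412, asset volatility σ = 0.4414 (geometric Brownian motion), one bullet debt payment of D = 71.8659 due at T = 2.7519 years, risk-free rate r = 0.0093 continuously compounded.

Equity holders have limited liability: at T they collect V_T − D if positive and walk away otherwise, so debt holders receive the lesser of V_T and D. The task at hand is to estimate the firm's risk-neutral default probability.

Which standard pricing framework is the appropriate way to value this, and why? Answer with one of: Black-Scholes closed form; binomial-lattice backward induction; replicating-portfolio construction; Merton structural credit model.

Key observation: the question is about default risk generated by asset-value dynamics against a debt face of 71.8659 — the structural framework prices exactly that.

framework: Merton structural credit model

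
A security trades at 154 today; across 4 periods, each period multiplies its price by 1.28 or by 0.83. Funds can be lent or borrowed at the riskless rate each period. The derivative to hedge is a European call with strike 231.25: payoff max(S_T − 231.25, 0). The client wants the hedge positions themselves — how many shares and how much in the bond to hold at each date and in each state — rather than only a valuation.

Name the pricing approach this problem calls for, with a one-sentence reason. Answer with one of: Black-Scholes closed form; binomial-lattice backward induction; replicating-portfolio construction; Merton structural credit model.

Key observation: the deliverable is the dynamic trading strategy on the 4-step tree (spot 154, moves 1.28 and 0.83), so the valuation must go through the node-by-node replicating-portfolio solve.

framework: replicating-portfolio construction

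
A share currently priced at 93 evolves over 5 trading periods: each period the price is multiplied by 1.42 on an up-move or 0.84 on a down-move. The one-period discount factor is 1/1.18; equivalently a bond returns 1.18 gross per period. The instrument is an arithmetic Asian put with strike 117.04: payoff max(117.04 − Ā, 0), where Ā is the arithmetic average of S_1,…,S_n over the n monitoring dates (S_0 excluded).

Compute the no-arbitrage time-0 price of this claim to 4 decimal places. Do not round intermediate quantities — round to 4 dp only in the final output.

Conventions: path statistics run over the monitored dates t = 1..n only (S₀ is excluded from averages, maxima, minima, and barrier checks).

With p* = (R−d)/(u−d) = 0.5862, sum probability × payoff across the paths and divide by R^5.
Enumerate all 2^5 = 32 price paths (U = up ×1.42, D = down ×0.84); each path with k up-moves has probability p*^k·(1−p*)^(5−k).
DDDDD: Ā=56.8116, payoff=60.2284, prob=0.012132
UDDDD: Ā=96.0387, payoff=21.0013, prob=0.017186
DUDDD: Ā=85.2507, payoff=31.7893, prob=0.017186
UUDDD: Ā=144.1142, payoff=0.0000, prob=0.024347
DDUDD: Ā=76.1887, payoff=40.8513, prob=0.017186
UDUDD: Ā=128.7953, payoff=0.0000, prob=0.024347
DUUDD: Ā=118.0073, payoff=0.0000, prob=0.024347
UUUDD: Ā=199.4885, payoff=0.0000, prob=0.034492
DDDUD: Ā=68.5767, payoff=48.4633, prob=0.017186
UDDUD: Ā=115.9273, payoff=1.1127, prob=0.024347
DUDUD: Ā=105.1393, payoff=11.9007, prob=0.024347
UUDUD: Ā=177.7355, payoff=0.0000, prob=0.034492
DDUUD: Ā=96.0774, payoff=20.9626, prob=0.024347
UDUUD: Ā=162.4166, payoff=0.0000, prob=0.034492
DUUUD: Ā=151.6286, payoff=0.0000, prob=0.034492
UUUUD: Ā=256.3245, payoff=0.0000, prob=0.048864
DDDDU: Ā=62.1826, payoff=54.8574, prob=0.017186
UDDDU: Ā=105.1183, payoff=11.9217, prob=0.024347
DUDDU: Ā=94.3303, payoff=22.7097, prob=0.024347
UUDDU: Ā=159.4631, payoff=0.0000, prob=0.034492
DDUDU: Ā=85.2684, payoff=31.7716, prob=0.024347
UDUDU: Ā=144.1441, payoff=0.0000, prob=0.034492
DUUDU: Ā=133.3561, payoff=0.0000, prob=0.034492
UUUDU: Ā=225.4353, payoff=0.0000, prob=0.048864
DDDUU: Ā=77.6563, payoff=39.3837, prob=0.024347
UDDUU: Ā=131.2762, payoff=0.0000, prob=0.034492
DUDUU: Ā=120.4882, payoff=0.0000, prob=0.034492
UUDUU: Ā=203.6824, payoff=0.0000, prob=0.048864
DDUUU: Ā=111.4263, payoff=5.6137, prob=0.034492
UDUUU: Ā=188.3635, payoff=0.0000, prob=0.048864
DUUUU: Ā=177.5755, payoff=0.0000, prob=0.048864
UUUUU: Ā=300.1871, payoff=0.0000, prob=0.069224
Price = Σ prob·payoff / R^5 = 7.712213 / 2.287758 = 3.3711

price = 3.3711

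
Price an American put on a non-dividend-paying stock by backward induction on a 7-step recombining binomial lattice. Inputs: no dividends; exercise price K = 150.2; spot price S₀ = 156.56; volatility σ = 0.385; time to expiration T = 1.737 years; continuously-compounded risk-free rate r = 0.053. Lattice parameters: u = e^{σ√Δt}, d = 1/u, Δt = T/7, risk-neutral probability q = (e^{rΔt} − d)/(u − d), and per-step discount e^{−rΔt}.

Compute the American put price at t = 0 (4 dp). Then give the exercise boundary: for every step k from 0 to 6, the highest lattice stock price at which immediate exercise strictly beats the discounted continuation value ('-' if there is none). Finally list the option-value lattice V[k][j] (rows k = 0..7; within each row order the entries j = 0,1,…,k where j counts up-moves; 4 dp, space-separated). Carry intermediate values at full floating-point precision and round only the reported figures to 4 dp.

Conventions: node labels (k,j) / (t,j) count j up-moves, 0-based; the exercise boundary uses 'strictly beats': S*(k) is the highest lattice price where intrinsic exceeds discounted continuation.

price = 22.8550
boundary = - - - 88.0662 72.6973 88.0662 106.6841
tree:
22.8550
32.9714 12.7993
46.0919 20.0201 5.5261
62.1338 30.4141 9.5941 1.3827
77.5027 44.5266 16.3463 2.7284 0.0000
90.1894 62.1338 27.1540 5.3837 0.0000 0.0000
100.6621 77.5027 43.5159 10.6233 0.0000 0.0000 0.0000
109.3072 90.1894 62.1338 20.9620 0.0000 0.0000 0.0000 0.0000

params: Δt=0.24814 u=1.21141 d=0.82549 q=0.48650 e^(-rΔt)=0.98693
t_7 payoffs: 109.3072 90.1894 62.1338 20.9620 0.0000 0.0000 0.0000 0.0000
t_6: node(6,0) S=49.5379 payoff=100.6621 vs cont=98.6997 → 100.6621 [stop]  node(6,1) S=72.6973 payoff=77.5027 vs cont=75.5402 → 77.5027 [stop]  node(6,2) S=106.6841 payoff=43.5159 vs cont=41.5535 → 43.5159 [stop]  node(6,3) S=156.5600 payoff=0.0000 vs cont=10.6233 → 10.6233 [wait]  node(6,4) S=229.7534 payoff=0.0000 vs cont=0.0000 → 0.0000 [wait]  node(6,5) S=337.1655 payoff=0.0000 vs cont=0.0000 → 0.0000 [wait]  node(6,6) S=494.7939 payoff=0.0000 vs cont=0.0000 → 0.0000 [wait]  ⇒ S*(6)=106.6841
t_5: node(5,0) S=60.0106 payoff=90.1894 vs cont=88.2270 → 90.1894 [stop]  node(5,1) S=88.0662 payoff=62.1338 vs cont=60.1714 → 62.1338 [stop]  node(5,2) S=129.2380 payoff=20.9620 vs cont=27.1540 → 27.1540 [wait]  node(5,3) S=189.6581 payoff=0.0000 vs cont=5.3837 → 5.3837 [wait]  node(5,4) S=278.3252 payoff=0.0000 vs cont=0.0000 → 0.0000 [wait]  node(5,5) S=408.4452 payoff=0.0000 vs cont=0.0000 → 0.0000 [wait]  ⇒ S*(5)=88.0662
t_4: node(4,0) S=72.6973 payoff=77.5027 vs cont=75.5402 → 77.5027 [stop]  node(4,1) S=106.6841 payoff=43.5159 vs cont=44.5266 → 44.5266 [wait]  node(4,2) S=156.5600 payoff=0.0000 vs cont=16.3463 → 16.3463 [wait]  node(4,3) S=229.7534 payoff=0.0000 vs cont=2.7284 → 2.7284 [wait]  node(4,4) S=337.1655 payoff=0.0000 vs cont=0.0000 → 0.0000 [wait]  ⇒ S*(4)=72.6973
t_3: node(3,0) S=88.0662 payoff=62.1338 vs cont=60.6567 → 62.1338 [stop]  node(3,1) S=129.2380 payoff=20.9620 vs cont=30.4141 → 30.4141 [wait]  node(3,2) S=189.6581 payoff=0.0000 vs cont=9.5941 → 9.5941 [wait]  node(3,3) S=278.3252 payoff=0.0000 vs cont=1.3827 → 1.3827 [wait]  ⇒ S*(3)=88.0662
t_2: node(2,0) S=106.6841 payoff=43.5159 vs cont=46.0919 → 46.0919 [wait]  node(2,1) S=156.5600 payoff=0.0000 vs cont=20.0201 → 20.0201 [wait]  node(2,2) S=229.7534 payoff=0.0000 vs cont=5.5261 → 5.5261 [wait]  ⇒ S*(2)=-
t_1: node(1,0) S=129.2380 payoff=20.9620 vs cont=32.9714 → 32.9714 [wait]  node(1,1) S=189.6581 payoff=0.0000 vs cont=12.7993 → 12.7993 [wait]  ⇒ S*(1)=-
t_0: node(0,0) S=156.5600 payoff=0.0000 vs cont=22.8550 → 22.8550 [wait]  ⇒ S*(0)=-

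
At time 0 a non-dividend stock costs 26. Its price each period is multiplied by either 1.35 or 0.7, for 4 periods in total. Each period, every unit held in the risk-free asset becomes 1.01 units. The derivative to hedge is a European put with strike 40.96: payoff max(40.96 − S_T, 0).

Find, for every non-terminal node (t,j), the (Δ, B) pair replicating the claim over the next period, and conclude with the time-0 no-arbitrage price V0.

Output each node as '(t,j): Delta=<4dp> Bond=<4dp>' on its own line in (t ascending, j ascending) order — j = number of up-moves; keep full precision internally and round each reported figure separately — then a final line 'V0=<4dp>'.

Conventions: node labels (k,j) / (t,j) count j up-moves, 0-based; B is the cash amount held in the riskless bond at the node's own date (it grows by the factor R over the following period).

Risk-neutral probability p* = (R−d)/(u−d) = (1.01−0.7)/(1.35−0.7) = 0.4769.
Terminal payoffs: V(4,0)=34.7174, V(4,1)=28.9207, V(4,2)=17.7414, V(4,3)=0.0000, V(4,4)=0.0000
  t=3,j=0: stock 8.9180 → up 12.0393 (V=28.9207), down 6.2426 (V=34.7174). Price 31.6365; hedge Δ=-1.0000, bond B=40.5545.
  t=3,j=1: stock 17.1990 → up 23.2187 (V=17.7414), down 12.0393 (V=28.9207). Price 23.3555; hedge Δ=-1.0000, bond B=40.5545.
  t=3,j=2: stock 33.1695 → up 44.7788 (V=0.0000), down 23.2186 (V=17.7414). Price 9.1882; hedge Δ=-0.8229, bond B=36.4826.
  t=3,j=3: stock 63.9698 → up 86.3592 (V=0.0000), down 44.7788 (V=0.0000). Price 0.0000; hedge Δ=0.0000, bond B=0.0000.
  t=2,j=0: stock 12.7400 → up 17.1990 (V=23.3555), down 8.9180 (V=31.6365). Price 27.4129; hedge Δ=-1.0000, bond B=40.1529.
  t=2,j=1: stock 24.5700 → up 33.1695 (V=9.1882), down 17.1990 (V=23.3555). Price 16.4344; hedge Δ=-0.8871, bond B=38.2302.
  t=2,j=2: stock 47.3850 → up 63.9698 (V=0.0000), down 33.1695 (V=9.1882). Price 4.7586; hedge Δ=-0.2983, bond B=18.8943.
  t=1,j=0: stock 18.2000 → up 24.5700 (V=16.4344), down 12.7400 (V=27.4129). Price 21.9575; hedge Δ=-0.9280, bond B=38.8475.
  t=1,j=1: stock 35.1000 → up 47.3850 (V=4.7586), down 24.5700 (V=16.4344). Price 10.7583; hedge Δ=-0.5118, bond B=28.7212.
  t=0,j=0: stock 26.0000 → up 35.1000 (V=10.7583), down 18.2000 (V=21.9575). Price 16.4518; hedge Δ=-0.6627, bond B=33.6812.
Check: Δ(0,0)·S0 + B(0,0) = 16.4518 = V0.

(0,0): Delta=-0.6627 Bond=33.6812
(1,0): Delta=-0.9280 Bond=38.8475
(1,1): Delta=-0.5118 Bond=28.7212
(2,0): Delta=-1.0000 Bond=40.1529
(2,1): Delta=-0.8871 Bond=38.2302
(2,2): Delta=-0.2983 Bond=18.8943
(3,0): Delta=-1.0000 Bond=40.5545
(3,1): Delta=-1.0000 Bond=40.5545
(3,2): Delta=-0.8229 Bond=36.4826
(3,3): Delta=0.0000 Bond=0.0000
V0=16.4518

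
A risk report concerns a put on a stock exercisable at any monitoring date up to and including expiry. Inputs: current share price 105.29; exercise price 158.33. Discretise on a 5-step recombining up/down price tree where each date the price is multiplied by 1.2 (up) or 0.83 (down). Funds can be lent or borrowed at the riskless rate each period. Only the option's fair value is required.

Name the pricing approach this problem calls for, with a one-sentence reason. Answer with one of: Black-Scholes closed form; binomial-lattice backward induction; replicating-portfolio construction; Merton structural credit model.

Key observation: an American put (K = 158.33, S₀ = 105.29) on a 5-date tree has no closed form — the optimal stopping decision is embedded and must be resolved recursively from expiry.

framework: binomial-lattice backward induction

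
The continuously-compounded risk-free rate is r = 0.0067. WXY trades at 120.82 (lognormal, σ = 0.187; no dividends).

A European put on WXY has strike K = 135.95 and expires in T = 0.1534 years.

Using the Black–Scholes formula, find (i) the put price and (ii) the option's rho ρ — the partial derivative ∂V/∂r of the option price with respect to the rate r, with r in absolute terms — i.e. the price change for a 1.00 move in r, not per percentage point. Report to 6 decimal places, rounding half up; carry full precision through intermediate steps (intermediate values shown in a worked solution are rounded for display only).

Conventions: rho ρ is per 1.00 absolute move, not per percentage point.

price = 15.209896
ρ = -19.767033

σ√T = 0.187·√0.1534 = 0.073241
d₁ = (ln(S/K) + (r+σ²/2)T) / (σ√T) = (ln(120.82/135.95) + (0.0067+0.187²/2)·0.1534) / 0.073241 = (-0.117985 + 0.003710) / 0.073241 = -1.560266
d₂ = d₁ − σ√T = -1.560266 − 0.073241 = -1.633507
e^{−rT} = 0.998973
N(−d₁) = 0.940651,  N(−d₂) = 0.948819
Put price V = K·e^{−rT}·N(−d₂) − S·N(−d₁) = 128.859405 − 113.649509 = 15.209896
ρ = −K·T·e^{−rT}·N(−d₂) = -19.767033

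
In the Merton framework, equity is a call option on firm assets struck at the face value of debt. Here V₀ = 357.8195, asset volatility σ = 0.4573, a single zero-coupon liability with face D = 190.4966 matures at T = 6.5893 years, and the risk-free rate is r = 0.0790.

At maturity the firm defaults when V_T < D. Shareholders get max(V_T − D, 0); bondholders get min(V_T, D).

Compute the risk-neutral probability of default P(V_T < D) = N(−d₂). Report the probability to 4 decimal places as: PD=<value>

With assets at 357.8195 and a single debt payment of 190.4966 at 6.5893 years:
d₁ = [ln(V₀/D) + (r + σ²/2)T] / (σ√T)
   = [ln(357.8195/190.4966) + (0.0790 + 0.5·0.4573²)·6.5893] / (0.4573·√6.5893)
   = [0.630394 + 1.209543] / 1.173872 = 1.567408
d₂ = d₁ − σ√T = 1.567408 − 1.173872 = 0.393536
risk-neutral PD = N(−d₂) = N(-0.393536) = 0.346962

PD=0.3470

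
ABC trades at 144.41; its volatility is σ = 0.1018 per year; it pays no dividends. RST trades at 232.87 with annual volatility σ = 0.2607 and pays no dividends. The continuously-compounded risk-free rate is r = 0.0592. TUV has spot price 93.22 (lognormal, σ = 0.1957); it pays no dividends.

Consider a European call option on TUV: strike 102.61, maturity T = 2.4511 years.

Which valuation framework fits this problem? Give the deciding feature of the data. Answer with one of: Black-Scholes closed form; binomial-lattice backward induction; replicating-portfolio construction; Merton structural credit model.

framework: Black-Scholes closed form

Key observation: with TUV following a GBM at constant σ and r, the European call struck at 102.61 prices in closed form — nothing here needs a stepwise model or a balance sheet.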